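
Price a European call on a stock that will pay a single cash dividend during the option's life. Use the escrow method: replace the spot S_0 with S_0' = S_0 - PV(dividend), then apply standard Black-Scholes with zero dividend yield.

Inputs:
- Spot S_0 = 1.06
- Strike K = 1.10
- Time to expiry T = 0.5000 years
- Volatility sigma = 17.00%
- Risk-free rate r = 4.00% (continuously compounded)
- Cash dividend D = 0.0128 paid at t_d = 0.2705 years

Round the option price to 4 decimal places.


PV(D) = D * exp(-r * t_d) = 0.0128 * 0.98923833 = 0.01266225
S_0' = S_0 - PV(D) = 1.0600 - 0.01266225 = 1.04733775
d1 = (ln(S_0'/K) + (r + sigma^2/2)*T) / (sigma*sqrt(T)) = -0.18163254
d2 = d1 - sigma*sqrt(T) = -0.30184069
exp(-rT) = 0.98019867
N(d1) = 0.42793556; N(d2) = 0.38138675
C = S_0' * N(d1) - K * exp(-rT) * N(d2) = 1.04733775 * 0.42793556 - 1.1000 * 0.98019867 * 0.38138675 = 0.0370

Answer: Price = 0.0370


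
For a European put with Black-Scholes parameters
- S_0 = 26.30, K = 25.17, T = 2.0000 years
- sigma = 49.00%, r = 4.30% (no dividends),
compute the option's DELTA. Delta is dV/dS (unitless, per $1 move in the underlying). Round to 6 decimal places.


d1 = 0.5339610504; d2 = -0.1590035952
phi(d1) = 0.3459379916; exp(-qT) = 1.0000000000; exp(-rT) = 0.9175942312
N(-d1) = 0.2966842410
Delta = -exp(-qT) * N(-d1) = -1.0000000000 * 0.2966842410 = -0.296684

Answer: Delta = -0.296684


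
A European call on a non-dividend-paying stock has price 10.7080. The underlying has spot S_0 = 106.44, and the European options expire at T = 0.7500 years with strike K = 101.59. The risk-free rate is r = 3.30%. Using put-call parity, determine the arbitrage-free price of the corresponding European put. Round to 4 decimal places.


Put-call parity: C - P = S_0 * exp(-qT) - K * exp(-rT).
S_0 * exp(-qT) = 106.4400 * 1.00000000 = 106.44000000
K * exp(-rT) = 101.5900 * 0.97555377 = 99.10650749
P = C - S*exp(-qT) + K*exp(-rT)
P = 10.7080 - 106.44000000 + 99.10650749 = 3.3745

Answer: Put price = 3.3745


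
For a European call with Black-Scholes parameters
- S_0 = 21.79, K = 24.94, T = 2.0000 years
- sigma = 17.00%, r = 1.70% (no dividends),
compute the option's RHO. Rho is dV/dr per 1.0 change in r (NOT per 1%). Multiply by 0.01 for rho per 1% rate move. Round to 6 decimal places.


d1 = -0.2999871041; d2 = -0.5404034097
phi(d1) = 0.3813892909; exp(-qT) = 1.0000000000; exp(-rT) = 0.9665715046
N(d2) = 0.2944594284
Rho = K*T*exp(-rT)*N(d2) = 24.9400 * 2.0000 * 0.9665715046 * 0.2944594284 = 14.196651

Answer: Rho = 14.196651


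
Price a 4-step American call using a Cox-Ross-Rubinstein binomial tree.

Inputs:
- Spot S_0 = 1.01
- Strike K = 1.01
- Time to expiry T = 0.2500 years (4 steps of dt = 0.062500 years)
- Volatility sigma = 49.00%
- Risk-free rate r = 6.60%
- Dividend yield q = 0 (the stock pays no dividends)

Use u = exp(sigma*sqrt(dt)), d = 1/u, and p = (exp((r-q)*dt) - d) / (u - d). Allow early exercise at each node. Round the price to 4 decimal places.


dt = T/N = 0.062500
u = exp(sigma*sqrt(dt)) = 1.130319; d = 1/u = 0.884706
p = (exp((r-q)*dt) - d) / (u - d) = 0.486243
Discount per step: exp(-r*dt) = 0.995883
Stock lattice S(k, i) with i counting down-moves:
  k=0: S(0,0) = 1.0100
  k=1: S(1,0) = 1.1416; S(1,1) = 0.8936
  k=2: S(2,0) = 1.2904; S(2,1) = 1.0100; S(2,2) = 0.7905
  k=3: S(3,0) = 1.4586; S(3,1) = 1.1416; S(3,2) = 0.8936; S(3,3) = 0.6994
  k=4: S(4,0) = 1.6486; S(4,1) = 1.2904; S(4,2) = 1.0100; S(4,3) = 0.7905; S(4,4) = 0.6188
Terminal payoffs V(N, i) = max(S_T - K, 0):
  V(4,0) = 0.638639; V(4,1) = 0.280398; V(4,2) = 0.000000; V(4,3) = 0.000000; V(4,4) = 0.000000
Backward induction: V(k, i) = exp(-r*dt) * [p * V(k+1, i) + (1-p) * V(k+1, i+1)]; then take max(V_cont, immediate exercise) for American.
  V(3,0) = exp(-r*dt) * [p*0.638639 + (1-p)*0.280398] = 0.452719; exercise = 0.448561; V(3,0) = max -> 0.452719
  V(3,1) = exp(-r*dt) * [p*0.280398 + (1-p)*0.000000] = 0.135780; exercise = 0.131622; V(3,1) = max -> 0.135780
  V(3,2) = exp(-r*dt) * [p*0.000000 + (1-p)*0.000000] = 0.000000; exercise = 0.000000; V(3,2) = max -> 0.000000
  V(3,3) = exp(-r*dt) * [p*0.000000 + (1-p)*0.000000] = 0.000000; exercise = 0.000000; V(3,3) = max -> 0.000000
  V(2,0) = exp(-r*dt) * [p*0.452719 + (1-p)*0.135780] = 0.288696; exercise = 0.280398; V(2,0) = max -> 0.288696
  V(2,1) = exp(-r*dt) * [p*0.135780 + (1-p)*0.000000] = 0.065750; exercise = 0.000000; V(2,1) = max -> 0.065750
  V(2,2) = exp(-r*dt) * [p*0.000000 + (1-p)*0.000000] = 0.000000; exercise = 0.000000; V(2,2) = max -> 0.000000
  V(1,0) = exp(-r*dt) * [p*0.288696 + (1-p)*0.065750] = 0.173439; exercise = 0.131622; V(1,0) = max -> 0.173439
  V(1,1) = exp(-r*dt) * [p*0.065750 + (1-p)*0.000000] = 0.031839; exercise = 0.000000; V(1,1) = max -> 0.031839
  V(0,0) = exp(-r*dt) * [p*0.173439 + (1-p)*0.031839] = 0.100276; exercise = 0.000000; V(0,0) = max -> 0.100276

Answer: Price = V(0,0) = 0.1003


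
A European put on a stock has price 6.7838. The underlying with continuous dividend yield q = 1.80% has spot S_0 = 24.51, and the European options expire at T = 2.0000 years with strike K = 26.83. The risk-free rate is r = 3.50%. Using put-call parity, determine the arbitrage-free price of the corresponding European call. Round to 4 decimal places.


Put-call parity: C - P = S_0 * exp(-qT) - K * exp(-rT).
S_0 * exp(-qT) = 24.5100 * 0.96464029 = 23.64333359
K * exp(-rT) = 26.8300 * 0.93239382 = 25.01612619
C = P + S*exp(-qT) - K*exp(-rT)
C = 6.7838 + 23.64333359 - 25.01612619 = 5.4110

Answer: Call price = 5.4110


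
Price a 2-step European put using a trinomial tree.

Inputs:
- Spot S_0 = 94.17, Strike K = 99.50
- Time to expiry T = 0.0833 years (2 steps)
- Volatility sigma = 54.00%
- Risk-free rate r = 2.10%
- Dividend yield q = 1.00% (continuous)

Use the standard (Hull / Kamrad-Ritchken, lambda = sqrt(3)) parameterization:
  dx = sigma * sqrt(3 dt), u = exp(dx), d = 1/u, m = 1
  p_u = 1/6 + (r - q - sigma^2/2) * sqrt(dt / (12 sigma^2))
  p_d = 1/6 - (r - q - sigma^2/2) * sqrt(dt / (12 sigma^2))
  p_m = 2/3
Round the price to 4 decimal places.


Answer: Price = V(0,0) = 9.0515

Derivation:
dt = T/N = 0.041650; dx = sigma*sqrt(3*dt) = 0.190881
u = exp(dx) = 1.210315; d = 1/u = 0.826231
p_u = 0.151960, p_m = 0.666667, p_d = 0.181373
Discount per step: exp(-r*dt) = 0.999126
Stock lattice S(k, j) with j the centered position index:
  k=0: S(0,+0) = 94.1700
  k=1: S(1,-1) = 77.8062; S(1,+0) = 94.1700; S(1,+1) = 113.9754
  k=2: S(2,-2) = 64.2859; S(2,-1) = 77.8062; S(2,+0) = 94.1700; S(2,+1) = 113.9754; S(2,+2) = 137.9461
Terminal payoffs V(N, j) = max(K - S_T, 0):
  V(2,-2) = 35.214097; V(2,-1) = 21.693808; V(2,+0) = 5.330000; V(2,+1) = 0.000000; V(2,+2) = 0.000000
Backward induction: V(k, j) = exp(-r*dt) * [p_u * V(k+1, j+1) + p_m * V(k+1, j) + p_d * V(k+1, j-1)]
  V(1,-1) = exp(-r*dt) * [p_u*5.330000 + p_m*21.693808 + p_d*35.214097] = 21.640446
  V(1,+0) = exp(-r*dt) * [p_u*0.000000 + p_m*5.330000 + p_d*21.693808] = 7.481464
  V(1,+1) = exp(-r*dt) * [p_u*0.000000 + p_m*0.000000 + p_d*5.330000] = 0.965874
  V(0,+0) = exp(-r*dt) * [p_u*0.965874 + p_m*7.481464 + p_d*21.640446] = 9.051496


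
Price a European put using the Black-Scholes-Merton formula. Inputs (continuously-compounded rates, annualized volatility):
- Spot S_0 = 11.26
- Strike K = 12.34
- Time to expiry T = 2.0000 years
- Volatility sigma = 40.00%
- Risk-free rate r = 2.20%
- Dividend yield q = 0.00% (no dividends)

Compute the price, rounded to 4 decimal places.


d1 = (ln(S/K) + (r - q + 0.5*sigma^2) * T) / (sigma * sqrt(T)) = 0.19871575
d2 = d1 - sigma * sqrt(T) = -0.36696967
exp(-rT) = 0.95695396; exp(-qT) = 1.00000000
P = K * exp(-rT) * N(-d2) - S_0 * exp(-qT) * N(-d1)
N(-d1) = 0.42124255; N(-d2) = 0.64317918
P = 12.3400 * 0.95695396 * 0.64317918 - 11.2600 * 1.00000000 * 0.42124255 = 2.8520

Answer: Price = 2.8520


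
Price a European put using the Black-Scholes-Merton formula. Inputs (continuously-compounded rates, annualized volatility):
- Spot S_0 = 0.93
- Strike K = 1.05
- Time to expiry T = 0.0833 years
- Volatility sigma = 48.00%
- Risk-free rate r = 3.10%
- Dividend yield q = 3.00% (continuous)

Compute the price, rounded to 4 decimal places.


d1 = (ln(S/K) + (r - q + 0.5*sigma^2) * T) / (sigma * sqrt(T)) = -0.80615230
d2 = d1 - sigma * sqrt(T) = -0.94468865
exp(-rT) = 0.99742103; exp(-qT) = 0.99750412
P = K * exp(-rT) * N(-d2) - S_0 * exp(-qT) * N(-d1)
N(-d1) = 0.78992248; N(-d2) = 0.82759107
P = 1.0500 * 0.99742103 * 0.82759107 - 0.9300 * 0.99750412 * 0.78992248 = 0.1339

Answer: Price = 0.1339


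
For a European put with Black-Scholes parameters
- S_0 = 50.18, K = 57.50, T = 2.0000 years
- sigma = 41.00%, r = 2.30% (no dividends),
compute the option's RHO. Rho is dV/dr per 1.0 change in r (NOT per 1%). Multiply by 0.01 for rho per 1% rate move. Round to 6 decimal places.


d1 = 0.1344047755; d2 = -0.4454227850
phi(d1) = 0.3953551299; exp(-qT) = 1.0000000000; exp(-rT) = 0.9550419622
N(-d2) = 0.6719928754
Rho = -K*T*exp(-rT)*N(-d2) = -57.5000 * 2.0000 * 0.9550419622 * 0.6719928754 = -73.804860

Answer: Rho = -73.804860


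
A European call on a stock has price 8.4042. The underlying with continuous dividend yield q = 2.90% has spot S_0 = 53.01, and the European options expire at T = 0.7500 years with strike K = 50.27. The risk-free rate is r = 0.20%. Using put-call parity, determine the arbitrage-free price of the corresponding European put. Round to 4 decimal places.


Answer: Put price = 6.7294

Derivation:
Put-call parity: C - P = S_0 * exp(-qT) - K * exp(-rT).
S_0 * exp(-qT) = 53.0100 * 0.97848483 = 51.86948061
K * exp(-rT) = 50.2700 * 0.99850112 = 50.19465153
P = C - S*exp(-qT) + K*exp(-rT)
P = 8.4042 - 51.86948061 + 50.19465153 = 6.7294


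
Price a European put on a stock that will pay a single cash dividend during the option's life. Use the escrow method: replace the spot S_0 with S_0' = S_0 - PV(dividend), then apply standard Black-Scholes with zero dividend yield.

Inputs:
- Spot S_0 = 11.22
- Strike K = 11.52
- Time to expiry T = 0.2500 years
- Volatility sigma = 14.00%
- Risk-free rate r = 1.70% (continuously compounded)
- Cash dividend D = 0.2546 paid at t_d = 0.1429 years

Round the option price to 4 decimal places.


PV(D) = D * exp(-r * t_d) = 0.2546 * 0.99757365 = 0.25398225
S_0' = S_0 - PV(D) = 11.2200 - 0.25398225 = 10.96601775
d1 = (ln(S_0'/K) + (r + sigma^2/2)*T) / (sigma*sqrt(T)) = -0.60833514
d2 = d1 - sigma*sqrt(T) = -0.67833514
exp(-rT) = 0.99575902
N(-d1) = 0.72851739; N(-d2) = 0.75122039
P = K * exp(-rT) * N(-d2) - S_0' * N(-d1) = 11.5200 * 0.99575902 * 0.75122039 - 10.96601775 * 0.72851739 = 0.6284

Answer: Price = 0.6284


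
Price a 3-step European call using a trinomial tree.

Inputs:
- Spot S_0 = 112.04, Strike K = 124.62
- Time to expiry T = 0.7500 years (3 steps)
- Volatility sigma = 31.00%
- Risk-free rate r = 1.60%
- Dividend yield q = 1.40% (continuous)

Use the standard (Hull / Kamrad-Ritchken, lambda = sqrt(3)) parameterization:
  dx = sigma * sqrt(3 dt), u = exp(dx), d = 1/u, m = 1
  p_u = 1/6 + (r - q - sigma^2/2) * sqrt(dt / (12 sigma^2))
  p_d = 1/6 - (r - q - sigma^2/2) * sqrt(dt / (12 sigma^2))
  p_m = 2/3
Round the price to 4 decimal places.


Answer: Price = V(0,0) = 7.6286

Derivation:
dt = T/N = 0.250000; dx = sigma*sqrt(3*dt) = 0.268468
u = exp(dx) = 1.307959; d = 1/u = 0.764550
p_u = 0.145226, p_m = 0.666667, p_d = 0.188108
Discount per step: exp(-r*dt) = 0.996008
Stock lattice S(k, j) with j the centered position index:
  k=0: S(0,+0) = 112.0400
  k=1: S(1,-1) = 85.6602; S(1,+0) = 112.0400; S(1,+1) = 146.5437
  k=2: S(2,-2) = 65.4915; S(2,-1) = 85.6602; S(2,+0) = 112.0400; S(2,+1) = 146.5437; S(2,+2) = 191.6732
  k=3: S(3,-3) = 50.0715; S(3,-2) = 65.4915; S(3,-1) = 85.6602; S(3,+0) = 112.0400; S(3,+1) = 146.5437; S(3,+2) = 191.6732; S(3,+3) = 250.7006
Terminal payoffs V(N, j) = max(S_T - K, 0):
  V(3,-3) = 0.000000; V(3,-2) = 0.000000; V(3,-1) = 0.000000; V(3,+0) = 0.000000; V(3,+1) = 21.923722; V(3,+2) = 67.053174; V(3,+3) = 126.080644
Backward induction: V(k, j) = exp(-r*dt) * [p_u * V(k+1, j+1) + p_m * V(k+1, j) + p_d * V(k+1, j-1)]
  V(2,-2) = exp(-r*dt) * [p_u*0.000000 + p_m*0.000000 + p_d*0.000000] = 0.000000
  V(2,-1) = exp(-r*dt) * [p_u*0.000000 + p_m*0.000000 + p_d*0.000000] = 0.000000
  V(2,+0) = exp(-r*dt) * [p_u*21.923722 + p_m*0.000000 + p_d*0.000000] = 3.171175
  V(2,+1) = exp(-r*dt) * [p_u*67.053174 + p_m*21.923722 + p_d*0.000000] = 24.256429
  V(2,+2) = exp(-r*dt) * [p_u*126.080644 + p_m*67.053174 + p_d*21.923722] = 66.868261
  V(1,-1) = exp(-r*dt) * [p_u*3.171175 + p_m*0.000000 + p_d*0.000000] = 0.458697
  V(1,+0) = exp(-r*dt) * [p_u*24.256429 + p_m*3.171175 + p_d*0.000000] = 5.614268
  V(1,+1) = exp(-r*dt) * [p_u*66.868261 + p_m*24.256429 + p_d*3.171175] = 26.372753
  V(0,+0) = exp(-r*dt) * [p_u*26.372753 + p_m*5.614268 + p_d*0.458697] = 7.628552


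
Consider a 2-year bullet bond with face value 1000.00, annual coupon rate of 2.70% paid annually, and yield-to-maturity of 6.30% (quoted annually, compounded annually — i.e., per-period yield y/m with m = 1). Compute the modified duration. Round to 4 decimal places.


Answer: Modified duration = 1.8559

Derivation:
Coupon per period c = face * coupon_rate / m = 27.000000
Periods per year m = 1; per-period yield y/m = 0.063000
Number of cashflows N = 2
Cashflows (t years, CF_t, discount factor 1/(1+y/m)^(m*t), PV):
  t = 1.0000: CF_t = 27.000000, DF = 0.940734, PV = 25.399812
  t = 2.0000: CF_t = 1027.000000, DF = 0.884980, PV = 908.874491
Price P = sum_t PV_t = 934.274303
First compute Macaulay numerator sum_t t * PV_t:
  t * PV_t at t = 1.0000: 25.399812
  t * PV_t at t = 2.0000: 1817.748982
Macaulay duration D = 1843.148794 / 934.274303 = 1.972813
Modified duration = D / (1 + y/m) = 1.972813 / (1 + 0.063000) = 1.855892


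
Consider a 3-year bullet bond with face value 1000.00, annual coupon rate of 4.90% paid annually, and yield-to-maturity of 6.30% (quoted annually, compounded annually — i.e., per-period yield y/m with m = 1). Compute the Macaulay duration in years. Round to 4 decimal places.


Coupon per period c = face * coupon_rate / m = 49.000000
Periods per year m = 1; per-period yield y/m = 0.063000
Number of cashflows N = 3
Cashflows (t years, CF_t, discount factor 1/(1+y/m)^(m*t), PV):
  t = 1.0000: CF_t = 49.000000, DF = 0.940734, PV = 46.095955
  t = 2.0000: CF_t = 49.000000, DF = 0.884980, PV = 43.364021
  t = 3.0000: CF_t = 1049.000000, DF = 0.832531, PV = 873.324602
Price P = sum_t PV_t = 962.784578
Macaulay numerator sum_t t * PV_t:
  t * PV_t at t = 1.0000: 46.095955
  t * PV_t at t = 2.0000: 86.728043
  t * PV_t at t = 3.0000: 2619.973806
Macaulay duration D = (sum_t t * PV_t) / P = 2752.797804 / 962.784578 = 2.859204

Answer: Macaulay duration = 2.8592 years


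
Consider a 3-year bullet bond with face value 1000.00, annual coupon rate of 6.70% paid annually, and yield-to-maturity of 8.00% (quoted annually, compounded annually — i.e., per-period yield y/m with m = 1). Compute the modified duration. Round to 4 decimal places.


Answer: Modified duration = 2.6039

Derivation:
Coupon per period c = face * coupon_rate / m = 67.000000
Periods per year m = 1; per-period yield y/m = 0.080000
Number of cashflows N = 3
Cashflows (t years, CF_t, discount factor 1/(1+y/m)^(m*t), PV):
  t = 1.0000: CF_t = 67.000000, DF = 0.925926, PV = 62.037037
  t = 2.0000: CF_t = 67.000000, DF = 0.857339, PV = 57.441701
  t = 3.0000: CF_t = 1067.000000, DF = 0.793832, PV = 847.019001
Price P = sum_t PV_t = 966.497739
First compute Macaulay numerator sum_t t * PV_t:
  t * PV_t at t = 1.0000: 62.037037
  t * PV_t at t = 2.0000: 114.883402
  t * PV_t at t = 3.0000: 2541.057004
Macaulay duration D = 2717.977442 / 966.497739 = 2.812192
Modified duration = D / (1 + y/m) = 2.812192 / (1 + 0.080000) = 2.603882


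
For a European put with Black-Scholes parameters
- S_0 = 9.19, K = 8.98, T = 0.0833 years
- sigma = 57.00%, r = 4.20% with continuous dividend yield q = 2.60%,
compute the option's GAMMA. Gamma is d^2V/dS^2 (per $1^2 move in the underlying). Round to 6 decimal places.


Answer: Gamma = 0.256379

Derivation:
d1 = 0.2308704459; d2 = 0.0663585315
phi(d1) = 0.3884506615; exp(-qT) = 0.9978365437; exp(-rT) = 0.9965075130
Gamma = exp(-qT) * phi(d1) / (S * sigma * sqrt(T)) = 0.9978365437 * 0.3884506615 / (9.1900 * 0.5700 * 0.2886173938) = 0.256379


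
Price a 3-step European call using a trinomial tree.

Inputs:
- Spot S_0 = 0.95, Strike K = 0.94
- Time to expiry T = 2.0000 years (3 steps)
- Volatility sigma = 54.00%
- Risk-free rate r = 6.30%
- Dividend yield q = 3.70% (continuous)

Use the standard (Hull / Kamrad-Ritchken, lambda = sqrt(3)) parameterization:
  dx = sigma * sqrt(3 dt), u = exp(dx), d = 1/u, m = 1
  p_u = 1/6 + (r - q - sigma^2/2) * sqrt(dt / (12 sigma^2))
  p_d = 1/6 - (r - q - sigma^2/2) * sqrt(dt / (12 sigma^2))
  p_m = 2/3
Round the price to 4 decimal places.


dt = T/N = 0.666667; dx = sigma*sqrt(3*dt) = 0.763675
u = exp(dx) = 2.146150; d = 1/u = 0.465951
p_u = 0.114376, p_m = 0.666667, p_d = 0.218958
Discount per step: exp(-r*dt) = 0.958870
Stock lattice S(k, j) with j the centered position index:
  k=0: S(0,+0) = 0.9500
  k=1: S(1,-1) = 0.4427; S(1,+0) = 0.9500; S(1,+1) = 2.0388
  k=2: S(2,-2) = 0.2063; S(2,-1) = 0.4427; S(2,+0) = 0.9500; S(2,+1) = 2.0388; S(2,+2) = 4.3757
  k=3: S(3,-3) = 0.0961; S(3,-2) = 0.2063; S(3,-1) = 0.4427; S(3,+0) = 0.9500; S(3,+1) = 2.0388; S(3,+2) = 4.3757; S(3,+3) = 9.3908
Terminal payoffs V(N, j) = max(S_T - K, 0):
  V(3,-3) = 0.000000; V(3,-2) = 0.000000; V(3,-1) = 0.000000; V(3,+0) = 0.010000; V(3,+1) = 1.098842; V(3,+2) = 3.435660; V(3,+3) = 8.450821
Backward induction: V(k, j) = exp(-r*dt) * [p_u * V(k+1, j+1) + p_m * V(k+1, j) + p_d * V(k+1, j-1)]
  V(2,-2) = exp(-r*dt) * [p_u*0.000000 + p_m*0.000000 + p_d*0.000000] = 0.000000
  V(2,-1) = exp(-r*dt) * [p_u*0.010000 + p_m*0.000000 + p_d*0.000000] = 0.001097
  V(2,+0) = exp(-r*dt) * [p_u*1.098842 + p_m*0.010000 + p_d*0.000000] = 0.126904
  V(2,+1) = exp(-r*dt) * [p_u*3.435660 + p_m*1.098842 + p_d*0.010000] = 1.081324
  V(2,+2) = exp(-r*dt) * [p_u*8.450821 + p_m*3.435660 + p_d*1.098842] = 3.353751
  V(1,-1) = exp(-r*dt) * [p_u*0.126904 + p_m*0.001097 + p_d*0.000000] = 0.014619
  V(1,+0) = exp(-r*dt) * [p_u*1.081324 + p_m*0.126904 + p_d*0.001097] = 0.199944
  V(1,+1) = exp(-r*dt) * [p_u*3.353751 + p_m*1.081324 + p_d*0.126904] = 1.085687
  V(0,+0) = exp(-r*dt) * [p_u*1.085687 + p_m*0.199944 + p_d*0.014619] = 0.249951

Answer: Price = V(0,0) = 0.2500


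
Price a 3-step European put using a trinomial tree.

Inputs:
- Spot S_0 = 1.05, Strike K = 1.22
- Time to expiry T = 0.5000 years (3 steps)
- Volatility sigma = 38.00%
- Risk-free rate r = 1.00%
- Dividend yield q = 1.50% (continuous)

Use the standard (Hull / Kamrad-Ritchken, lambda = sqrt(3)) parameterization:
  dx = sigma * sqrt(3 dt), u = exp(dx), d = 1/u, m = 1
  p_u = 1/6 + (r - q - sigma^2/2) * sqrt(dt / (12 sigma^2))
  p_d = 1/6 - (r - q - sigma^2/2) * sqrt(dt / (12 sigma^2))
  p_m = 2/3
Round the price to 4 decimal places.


Answer: Price = V(0,0) = 0.2296

Derivation:
dt = T/N = 0.166667; dx = sigma*sqrt(3*dt) = 0.268701
u = exp(dx) = 1.308263; d = 1/u = 0.764372
p_u = 0.142724, p_m = 0.666667, p_d = 0.190609
Discount per step: exp(-r*dt) = 0.998335
Stock lattice S(k, j) with j the centered position index:
  k=0: S(0,+0) = 1.0500
  k=1: S(1,-1) = 0.8026; S(1,+0) = 1.0500; S(1,+1) = 1.3737
  k=2: S(2,-2) = 0.6135; S(2,-1) = 0.8026; S(2,+0) = 1.0500; S(2,+1) = 1.3737; S(2,+2) = 1.7971
  k=3: S(3,-3) = 0.4689; S(3,-2) = 0.6135; S(3,-1) = 0.8026; S(3,+0) = 1.0500; S(3,+1) = 1.3737; S(3,+2) = 1.7971; S(3,+3) = 2.3511
Terminal payoffs V(N, j) = max(K - S_T, 0):
  V(3,-3) = 0.751075; V(3,-2) = 0.606522; V(3,-1) = 0.417409; V(3,+0) = 0.170000; V(3,+1) = 0.000000; V(3,+2) = 0.000000; V(3,+3) = 0.000000
Backward induction: V(k, j) = exp(-r*dt) * [p_u * V(k+1, j+1) + p_m * V(k+1, j) + p_d * V(k+1, j-1)]
  V(2,-2) = exp(-r*dt) * [p_u*0.417409 + p_m*0.606522 + p_d*0.751075] = 0.606073
  V(2,-1) = exp(-r*dt) * [p_u*0.170000 + p_m*0.417409 + p_d*0.606522] = 0.417448
  V(2,+0) = exp(-r*dt) * [p_u*0.000000 + p_m*0.170000 + p_d*0.417409] = 0.192574
  V(2,+1) = exp(-r*dt) * [p_u*0.000000 + p_m*0.000000 + p_d*0.170000] = 0.032350
  V(2,+2) = exp(-r*dt) * [p_u*0.000000 + p_m*0.000000 + p_d*0.000000] = 0.000000
  V(1,-1) = exp(-r*dt) * [p_u*0.192574 + p_m*0.417448 + p_d*0.606073] = 0.420605
  V(1,+0) = exp(-r*dt) * [p_u*0.032350 + p_m*0.192574 + p_d*0.417448] = 0.212215
  V(1,+1) = exp(-r*dt) * [p_u*0.000000 + p_m*0.032350 + p_d*0.192574] = 0.058176
  V(0,+0) = exp(-r*dt) * [p_u*0.058176 + p_m*0.212215 + p_d*0.420605] = 0.229568


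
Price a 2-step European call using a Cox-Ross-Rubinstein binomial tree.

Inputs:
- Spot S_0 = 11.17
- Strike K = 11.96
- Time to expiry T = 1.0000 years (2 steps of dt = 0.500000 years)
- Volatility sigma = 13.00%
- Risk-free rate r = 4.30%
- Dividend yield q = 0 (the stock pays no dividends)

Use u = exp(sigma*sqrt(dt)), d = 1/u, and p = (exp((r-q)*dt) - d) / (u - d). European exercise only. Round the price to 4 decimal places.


Answer: Price = V(0,0) = 0.4968

Derivation:
dt = T/N = 0.500000
u = exp(sigma*sqrt(dt)) = 1.096281; d = 1/u = 0.912175
p = (exp((r-q)*dt) - d) / (u - d) = 0.595080
Discount per step: exp(-r*dt) = 0.978729
Stock lattice S(k, i) with i counting down-moves:
  k=0: S(0,0) = 11.1700
  k=1: S(1,0) = 12.2455; S(1,1) = 10.1890
  k=2: S(2,0) = 13.4245; S(2,1) = 11.1700; S(2,2) = 9.2941
Terminal payoffs V(N, i) = max(S_T - K, 0):
  V(2,0) = 1.464473; V(2,1) = 0.000000; V(2,2) = 0.000000
Backward induction: V(k, i) = exp(-r*dt) * [p * V(k+1, i) + (1-p) * V(k+1, i+1)].
  V(1,0) = exp(-r*dt) * [p*1.464473 + (1-p)*0.000000] = 0.852941
  V(1,1) = exp(-r*dt) * [p*0.000000 + (1-p)*0.000000] = 0.000000
  V(0,0) = exp(-r*dt) * [p*0.852941 + (1-p)*0.000000] = 0.496772


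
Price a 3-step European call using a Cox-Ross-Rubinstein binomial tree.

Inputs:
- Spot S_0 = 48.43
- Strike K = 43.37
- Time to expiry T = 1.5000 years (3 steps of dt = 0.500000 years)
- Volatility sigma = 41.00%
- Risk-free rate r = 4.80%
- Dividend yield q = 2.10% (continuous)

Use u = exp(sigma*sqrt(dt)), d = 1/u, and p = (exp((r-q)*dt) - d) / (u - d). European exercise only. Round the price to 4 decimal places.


dt = T/N = 0.500000
u = exp(sigma*sqrt(dt)) = 1.336312; d = 1/u = 0.748328
p = (exp((r-q)*dt) - d) / (u - d) = 0.451140
Discount per step: exp(-r*dt) = 0.976286
Stock lattice S(k, i) with i counting down-moves:
  k=0: S(0,0) = 48.4300
  k=1: S(1,0) = 64.7176; S(1,1) = 36.2415
  k=2: S(2,0) = 86.4829; S(2,1) = 48.4300; S(2,2) = 27.1206
  k=3: S(3,0) = 115.5682; S(3,1) = 64.7176; S(3,2) = 36.2415; S(3,3) = 20.2951
Terminal payoffs V(N, i) = max(S_T - K, 0):
  V(3,0) = 72.198196; V(3,1) = 21.347603; V(3,2) = 0.000000; V(3,3) = 0.000000
Backward induction: V(k, i) = exp(-r*dt) * [p * V(k+1, i) + (1-p) * V(k+1, i+1)].
  V(2,0) = exp(-r*dt) * [p*72.198196 + (1-p)*21.347603] = 43.238096
  V(2,1) = exp(-r*dt) * [p*21.347603 + (1-p)*0.000000] = 9.402381
  V(2,2) = exp(-r*dt) * [p*0.000000 + (1-p)*0.000000] = 0.000000
  V(1,0) = exp(-r*dt) * [p*43.238096 + (1-p)*9.402381] = 24.082079
  V(1,1) = exp(-r*dt) * [p*9.402381 + (1-p)*0.000000] = 4.141203
  V(0,0) = exp(-r*dt) * [p*24.082079 + (1-p)*4.141203] = 12.825796

Answer: Price = V(0,0) = 12.8258


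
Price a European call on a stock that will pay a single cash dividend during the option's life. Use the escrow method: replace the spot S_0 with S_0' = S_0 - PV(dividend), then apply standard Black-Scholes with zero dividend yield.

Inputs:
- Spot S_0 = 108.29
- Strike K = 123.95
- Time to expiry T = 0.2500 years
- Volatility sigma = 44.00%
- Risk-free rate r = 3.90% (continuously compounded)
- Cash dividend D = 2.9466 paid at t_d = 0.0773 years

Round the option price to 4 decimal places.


PV(D) = D * exp(-r * t_d) = 2.9466 * 0.99698984 = 2.93773026
S_0' = S_0 - PV(D) = 108.2900 - 2.93773026 = 105.35226974
d1 = (ln(S_0'/K) + (r + sigma^2/2)*T) / (sigma*sqrt(T)) = -0.58462988
d2 = d1 - sigma*sqrt(T) = -0.80462988
exp(-rT) = 0.99029738
N(d1) = 0.27939831; N(d2) = 0.21051665
C = S_0' * N(d1) - K * exp(-rT) * N(d2) = 105.35226974 * 0.27939831 - 123.9500 * 0.99029738 * 0.21051665 = 3.5949

Answer: Price = 3.5949


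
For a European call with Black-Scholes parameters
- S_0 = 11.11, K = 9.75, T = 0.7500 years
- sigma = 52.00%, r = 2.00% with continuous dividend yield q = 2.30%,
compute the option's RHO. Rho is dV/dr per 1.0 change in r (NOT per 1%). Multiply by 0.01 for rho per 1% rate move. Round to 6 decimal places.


d1 = 0.5101296408; d2 = 0.0597964308
phi(d1) = 0.3502687162; exp(-qT) = 0.9828979294; exp(-rT) = 0.9851119396
N(d2) = 0.5238411159
Rho = K*T*exp(-rT)*N(d2) = 9.7500 * 0.7500 * 0.9851119396 * 0.5238411159 = 3.773558

Answer: Rho = 3.773558


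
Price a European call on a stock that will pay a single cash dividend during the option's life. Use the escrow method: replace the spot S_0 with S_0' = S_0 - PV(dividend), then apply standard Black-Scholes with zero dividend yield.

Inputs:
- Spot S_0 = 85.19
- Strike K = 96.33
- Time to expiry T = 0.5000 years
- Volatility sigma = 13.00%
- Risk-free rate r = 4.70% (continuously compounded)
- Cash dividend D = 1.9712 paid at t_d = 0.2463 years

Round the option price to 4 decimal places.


Answer: Price = 0.3449

Derivation:
PV(D) = D * exp(-r * t_d) = 1.9712 * 0.98849065 = 1.94851276
S_0' = S_0 - PV(D) = 85.1900 - 1.94851276 = 83.24148724
d1 = (ln(S_0'/K) + (r + sigma^2/2)*T) / (sigma*sqrt(T)) = -1.28703147
d2 = d1 - sigma*sqrt(T) = -1.37895535
exp(-rT) = 0.97677397
N(d1) = 0.09904166; N(d2) = 0.08395426
C = S_0' * N(d1) - K * exp(-rT) * N(d2) = 83.24148724 * 0.09904166 - 96.3300 * 0.97677397 * 0.08395426 = 0.3449


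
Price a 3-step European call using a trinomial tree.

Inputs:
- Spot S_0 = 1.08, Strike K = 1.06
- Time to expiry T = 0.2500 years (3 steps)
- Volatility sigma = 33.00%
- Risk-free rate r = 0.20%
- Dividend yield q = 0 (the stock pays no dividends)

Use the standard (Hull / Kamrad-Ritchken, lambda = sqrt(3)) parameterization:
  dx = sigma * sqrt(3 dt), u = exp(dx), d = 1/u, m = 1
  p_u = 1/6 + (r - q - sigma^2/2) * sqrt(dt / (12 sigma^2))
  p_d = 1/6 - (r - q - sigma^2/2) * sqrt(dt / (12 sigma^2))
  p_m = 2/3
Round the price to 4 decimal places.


dt = T/N = 0.083333; dx = sigma*sqrt(3*dt) = 0.165000
u = exp(dx) = 1.179393; d = 1/u = 0.847894
p_u = 0.153422, p_m = 0.666667, p_d = 0.179912
Discount per step: exp(-r*dt) = 0.999833
Stock lattice S(k, j) with j the centered position index:
  k=0: S(0,+0) = 1.0800
  k=1: S(1,-1) = 0.9157; S(1,+0) = 1.0800; S(1,+1) = 1.2737
  k=2: S(2,-2) = 0.7764; S(2,-1) = 0.9157; S(2,+0) = 1.0800; S(2,+1) = 1.2737; S(2,+2) = 1.5022
  k=3: S(3,-3) = 0.6583; S(3,-2) = 0.7764; S(3,-1) = 0.9157; S(3,+0) = 1.0800; S(3,+1) = 1.2737; S(3,+2) = 1.5022; S(3,+3) = 1.7717
Terminal payoffs V(N, j) = max(S_T - K, 0):
  V(3,-3) = 0.000000; V(3,-2) = 0.000000; V(3,-1) = 0.000000; V(3,+0) = 0.020000; V(3,+1) = 0.213745; V(3,+2) = 0.442246; V(3,+3) = 0.711738
Backward induction: V(k, j) = exp(-r*dt) * [p_u * V(k+1, j+1) + p_m * V(k+1, j) + p_d * V(k+1, j-1)]
  V(2,-2) = exp(-r*dt) * [p_u*0.000000 + p_m*0.000000 + p_d*0.000000] = 0.000000
  V(2,-1) = exp(-r*dt) * [p_u*0.020000 + p_m*0.000000 + p_d*0.000000] = 0.003068
  V(2,+0) = exp(-r*dt) * [p_u*0.213745 + p_m*0.020000 + p_d*0.000000] = 0.046119
  V(2,+1) = exp(-r*dt) * [p_u*0.442246 + p_m*0.213745 + p_d*0.020000] = 0.213909
  V(2,+2) = exp(-r*dt) * [p_u*0.711738 + p_m*0.442246 + p_d*0.213745] = 0.442408
  V(1,-1) = exp(-r*dt) * [p_u*0.046119 + p_m*0.003068 + p_d*0.000000] = 0.009119
  V(1,+0) = exp(-r*dt) * [p_u*0.213909 + p_m*0.046119 + p_d*0.003068] = 0.064105
  V(1,+1) = exp(-r*dt) * [p_u*0.442408 + p_m*0.213909 + p_d*0.046119] = 0.218742
  V(0,+0) = exp(-r*dt) * [p_u*0.218742 + p_m*0.064105 + p_d*0.009119] = 0.077924

Answer: Price = V(0,0) = 0.0779


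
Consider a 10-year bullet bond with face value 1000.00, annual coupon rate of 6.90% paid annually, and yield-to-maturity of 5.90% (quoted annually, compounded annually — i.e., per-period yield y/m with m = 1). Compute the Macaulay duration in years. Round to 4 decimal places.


Coupon per period c = face * coupon_rate / m = 69.000000
Periods per year m = 1; per-period yield y/m = 0.059000
Number of cashflows N = 10
Cashflows (t years, CF_t, discount factor 1/(1+y/m)^(m*t), PV):
  t = 1.0000: CF_t = 69.000000, DF = 0.944287, PV = 65.155807
  t = 2.0000: CF_t = 69.000000, DF = 0.891678, PV = 61.525786
  t = 3.0000: CF_t = 69.000000, DF = 0.842000, PV = 58.098004
  t = 4.0000: CF_t = 69.000000, DF = 0.795090, PV = 54.861193
  t = 5.0000: CF_t = 69.000000, DF = 0.750793, PV = 51.804715
  t = 6.0000: CF_t = 69.000000, DF = 0.708964, PV = 48.918522
  t = 7.0000: CF_t = 69.000000, DF = 0.669466, PV = 46.193128
  t = 8.0000: CF_t = 69.000000, DF = 0.632168, PV = 43.619573
  t = 9.0000: CF_t = 69.000000, DF = 0.596948, PV = 41.189398
  t = 10.0000: CF_t = 1069.000000, DF = 0.563690, PV = 602.584705
Price P = sum_t PV_t = 1073.950832
Macaulay numerator sum_t t * PV_t:
  t * PV_t at t = 1.0000: 65.155807
  t * PV_t at t = 2.0000: 123.051572
  t * PV_t at t = 3.0000: 174.294011
  t * PV_t at t = 4.0000: 219.444773
  t * PV_t at t = 5.0000: 259.023576
  t * PV_t at t = 6.0000: 293.511134
  t * PV_t at t = 7.0000: 323.351895
  t * PV_t at t = 8.0000: 348.956584
  t * PV_t at t = 9.0000: 370.704586
  t * PV_t at t = 10.0000: 6025.847051
Macaulay duration D = (sum_t t * PV_t) / P = 8203.340990 / 1073.950832 = 7.638470

Answer: Macaulay duration = 7.6385 years


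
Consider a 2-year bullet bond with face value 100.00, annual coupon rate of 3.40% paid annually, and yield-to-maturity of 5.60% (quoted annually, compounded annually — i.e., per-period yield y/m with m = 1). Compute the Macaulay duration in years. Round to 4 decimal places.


Coupon per period c = face * coupon_rate / m = 3.400000
Periods per year m = 1; per-period yield y/m = 0.056000
Number of cashflows N = 2
Cashflows (t years, CF_t, discount factor 1/(1+y/m)^(m*t), PV):
  t = 1.0000: CF_t = 3.400000, DF = 0.946970, PV = 3.219697
  t = 2.0000: CF_t = 103.400000, DF = 0.896752, PV = 92.724116
Price P = sum_t PV_t = 95.943813
Macaulay numerator sum_t t * PV_t:
  t * PV_t at t = 1.0000: 3.219697
  t * PV_t at t = 2.0000: 185.448232
Macaulay duration D = (sum_t t * PV_t) / P = 188.667929 / 95.943813 = 1.966442

Answer: Macaulay duration = 1.9664 years


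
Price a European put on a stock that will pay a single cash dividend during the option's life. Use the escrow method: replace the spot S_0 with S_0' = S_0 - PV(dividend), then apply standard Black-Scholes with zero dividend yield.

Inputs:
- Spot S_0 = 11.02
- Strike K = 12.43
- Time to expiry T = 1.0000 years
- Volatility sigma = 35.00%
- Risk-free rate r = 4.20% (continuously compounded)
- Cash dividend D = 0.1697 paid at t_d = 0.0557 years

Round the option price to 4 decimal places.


PV(D) = D * exp(-r * t_d) = 0.1697 * 0.99766333 = 0.16930347
S_0' = S_0 - PV(D) = 11.0200 - 0.16930347 = 10.85069653
d1 = (ln(S_0'/K) + (r + sigma^2/2)*T) / (sigma*sqrt(T)) = -0.09323895
d2 = d1 - sigma*sqrt(T) = -0.44323895
exp(-rT) = 0.95886978
N(-d1) = 0.53714313; N(-d2) = 0.67120354
P = K * exp(-rT) * N(-d2) - S_0' * N(-d1) = 12.4300 * 0.95886978 * 0.67120354 - 10.85069653 * 0.53714313 = 2.1715

Answer: Price = 2.1715


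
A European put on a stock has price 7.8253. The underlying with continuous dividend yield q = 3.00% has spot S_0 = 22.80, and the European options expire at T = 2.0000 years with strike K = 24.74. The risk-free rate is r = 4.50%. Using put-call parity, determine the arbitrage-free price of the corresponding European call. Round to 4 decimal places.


Answer: Call price = 6.6869

Derivation:
Put-call parity: C - P = S_0 * exp(-qT) - K * exp(-rT).
S_0 * exp(-qT) = 22.8000 * 0.94176453 = 21.47223137
K * exp(-rT) = 24.7400 * 0.91393119 = 22.61065752
C = P + S*exp(-qT) - K*exp(-rT)
C = 7.8253 + 21.47223137 - 22.61065752 = 6.6869


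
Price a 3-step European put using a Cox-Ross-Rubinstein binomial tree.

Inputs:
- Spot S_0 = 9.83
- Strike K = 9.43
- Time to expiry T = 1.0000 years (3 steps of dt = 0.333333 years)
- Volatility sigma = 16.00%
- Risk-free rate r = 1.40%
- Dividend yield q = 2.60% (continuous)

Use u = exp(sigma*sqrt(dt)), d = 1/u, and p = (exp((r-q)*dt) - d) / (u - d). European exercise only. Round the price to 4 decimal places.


Answer: Price = V(0,0) = 0.5021

Derivation:
dt = T/N = 0.333333
u = exp(sigma*sqrt(dt)) = 1.096777; d = 1/u = 0.911762
p = (exp((r-q)*dt) - d) / (u - d) = 0.455346
Discount per step: exp(-r*dt) = 0.995344
Stock lattice S(k, i) with i counting down-moves:
  k=0: S(0,0) = 9.8300
  k=1: S(1,0) = 10.7813; S(1,1) = 8.9626
  k=2: S(2,0) = 11.8247; S(2,1) = 9.8300; S(2,2) = 8.1718
  k=3: S(3,0) = 12.9691; S(3,1) = 10.7813; S(3,2) = 8.9626; S(3,3) = 7.4507
Terminal payoffs V(N, i) = max(K - S_T, 0):
  V(3,0) = 0.000000; V(3,1) = 0.000000; V(3,2) = 0.467377; V(3,3) = 1.979279
Backward induction: V(k, i) = exp(-r*dt) * [p * V(k+1, i) + (1-p) * V(k+1, i+1)].
  V(2,0) = exp(-r*dt) * [p*0.000000 + (1-p)*0.000000] = 0.000000
  V(2,1) = exp(-r*dt) * [p*0.000000 + (1-p)*0.467377] = 0.253374
  V(2,2) = exp(-r*dt) * [p*0.467377 + (1-p)*1.979279] = 1.284831
  V(1,0) = exp(-r*dt) * [p*0.000000 + (1-p)*0.253374] = 0.137359
  V(1,1) = exp(-r*dt) * [p*0.253374 + (1-p)*1.284831] = 0.811366
  V(0,0) = exp(-r*dt) * [p*0.137359 + (1-p)*0.811366] = 0.502111


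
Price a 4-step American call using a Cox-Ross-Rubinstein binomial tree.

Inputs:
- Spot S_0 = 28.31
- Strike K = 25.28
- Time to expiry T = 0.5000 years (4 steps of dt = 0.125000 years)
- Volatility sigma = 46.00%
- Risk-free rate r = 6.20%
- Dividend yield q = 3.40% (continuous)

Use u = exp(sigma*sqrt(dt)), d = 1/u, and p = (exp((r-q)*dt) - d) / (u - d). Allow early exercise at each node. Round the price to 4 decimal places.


Answer: Price = V(0,0) = 5.4374

Derivation:
dt = T/N = 0.125000
u = exp(sigma*sqrt(dt)) = 1.176607; d = 1/u = 0.849902
p = (exp((r-q)*dt) - d) / (u - d) = 0.470163
Discount per step: exp(-r*dt) = 0.992280
Stock lattice S(k, i) with i counting down-moves:
  k=0: S(0,0) = 28.3100
  k=1: S(1,0) = 33.3097; S(1,1) = 24.0607
  k=2: S(2,0) = 39.1925; S(2,1) = 28.3100; S(2,2) = 20.4492
  k=3: S(3,0) = 46.1141; S(3,1) = 33.3097; S(3,2) = 24.0607; S(3,3) = 17.3798
  k=4: S(4,0) = 54.2582; S(4,1) = 39.1925; S(4,2) = 28.3100; S(4,3) = 20.4492; S(4,4) = 14.7712
Terminal payoffs V(N, i) = max(S_T - K, 0):
  V(4,0) = 28.978157; V(4,1) = 13.912454; V(4,2) = 3.030000; V(4,3) = 0.000000; V(4,4) = 0.000000
Backward induction: V(k, i) = exp(-r*dt) * [p * V(k+1, i) + (1-p) * V(k+1, i+1)]; then take max(V_cont, immediate exercise) for American.
  V(3,0) = exp(-r*dt) * [p*28.978157 + (1-p)*13.912454] = 20.833695; exercise = 20.834101; V(3,0) = max -> 20.834101
  V(3,1) = exp(-r*dt) * [p*13.912454 + (1-p)*3.030000] = 8.083631; exercise = 8.029734; V(3,1) = max -> 8.083631
  V(3,2) = exp(-r*dt) * [p*3.030000 + (1-p)*0.000000] = 1.413595; exercise = 0.000000; V(3,2) = max -> 1.413595
  V(3,3) = exp(-r*dt) * [p*0.000000 + (1-p)*0.000000] = 0.000000; exercise = 0.000000; V(3,3) = max -> 0.000000
  V(2,0) = exp(-r*dt) * [p*20.834101 + (1-p)*8.083631] = 13.969738; exercise = 13.912454; V(2,0) = max -> 13.969738
  V(2,1) = exp(-r*dt) * [p*8.083631 + (1-p)*1.413595] = 4.514473; exercise = 3.030000; V(2,1) = max -> 4.514473
  V(2,2) = exp(-r*dt) * [p*1.413595 + (1-p)*0.000000] = 0.659488; exercise = 0.000000; V(2,2) = max -> 0.659488
  V(1,0) = exp(-r*dt) * [p*13.969738 + (1-p)*4.514473] = 8.890813; exercise = 8.029734; V(1,0) = max -> 8.890813
  V(1,1) = exp(-r*dt) * [p*4.514473 + (1-p)*0.659488] = 2.452874; exercise = 0.000000; V(1,1) = max -> 2.452874
  V(0,0) = exp(-r*dt) * [p*8.890813 + (1-p)*2.452874] = 5.437448; exercise = 3.030000; V(0,0) = max -> 5.437448


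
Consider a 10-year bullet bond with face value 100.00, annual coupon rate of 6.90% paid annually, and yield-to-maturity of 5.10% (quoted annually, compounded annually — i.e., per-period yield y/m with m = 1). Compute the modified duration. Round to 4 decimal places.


Answer: Modified duration = 7.3393

Derivation:
Coupon per period c = face * coupon_rate / m = 6.900000
Periods per year m = 1; per-period yield y/m = 0.051000
Number of cashflows N = 10
Cashflows (t years, CF_t, discount factor 1/(1+y/m)^(m*t), PV):
  t = 1.0000: CF_t = 6.900000, DF = 0.951475, PV = 6.565176
  t = 2.0000: CF_t = 6.900000, DF = 0.905304, PV = 6.246599
  t = 3.0000: CF_t = 6.900000, DF = 0.861374, PV = 5.943482
  t = 4.0000: CF_t = 6.900000, DF = 0.819576, PV = 5.655073
  t = 5.0000: CF_t = 6.900000, DF = 0.779806, PV = 5.380660
  t = 6.0000: CF_t = 6.900000, DF = 0.741965, PV = 5.119562
  t = 7.0000: CF_t = 6.900000, DF = 0.705961, PV = 4.871134
  t = 8.0000: CF_t = 6.900000, DF = 0.671705, PV = 4.634761
  t = 9.0000: CF_t = 6.900000, DF = 0.639110, PV = 4.409858
  t = 10.0000: CF_t = 106.900000, DF = 0.608097, PV = 65.005566
Price P = sum_t PV_t = 113.831872
First compute Macaulay numerator sum_t t * PV_t:
  t * PV_t at t = 1.0000: 6.565176
  t * PV_t at t = 2.0000: 12.493199
  t * PV_t at t = 3.0000: 17.830446
  t * PV_t at t = 4.0000: 22.620293
  t * PV_t at t = 5.0000: 26.903298
  t * PV_t at t = 6.0000: 30.717371
  t * PV_t at t = 7.0000: 34.097938
  t * PV_t at t = 8.0000: 37.078090
  t * PV_t at t = 9.0000: 39.688726
  t * PV_t at t = 10.0000: 650.055661
Macaulay duration D = 878.050197 / 113.831872 = 7.713571
Modified duration = D / (1 + y/m) = 7.713571 / (1 + 0.051000) = 7.339268


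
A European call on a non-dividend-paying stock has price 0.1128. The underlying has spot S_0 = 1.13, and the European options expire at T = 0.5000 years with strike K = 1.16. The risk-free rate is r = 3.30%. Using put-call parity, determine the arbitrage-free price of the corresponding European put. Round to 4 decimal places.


Put-call parity: C - P = S_0 * exp(-qT) - K * exp(-rT).
S_0 * exp(-qT) = 1.1300 * 1.00000000 = 1.13000000
K * exp(-rT) = 1.1600 * 0.98363538 = 1.14101704
P = C - S*exp(-qT) + K*exp(-rT)
P = 0.1128 - 1.13000000 + 1.14101704 = 0.1238

Answer: Put price = 0.1238


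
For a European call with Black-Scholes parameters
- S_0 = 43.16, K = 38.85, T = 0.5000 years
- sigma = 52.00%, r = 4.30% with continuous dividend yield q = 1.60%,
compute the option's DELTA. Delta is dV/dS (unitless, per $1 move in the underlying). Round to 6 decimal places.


d1 = 0.5066856959; d2 = 0.1389901697
phi(d1) = 0.3508825488; exp(-qT) = 0.9920319148; exp(-rT) = 0.9787294775
N(d1) = 0.6938123157
Delta = exp(-qT) * N(d1) = 0.9920319148 * 0.6938123157 = 0.688284

Answer: Delta = 0.688284


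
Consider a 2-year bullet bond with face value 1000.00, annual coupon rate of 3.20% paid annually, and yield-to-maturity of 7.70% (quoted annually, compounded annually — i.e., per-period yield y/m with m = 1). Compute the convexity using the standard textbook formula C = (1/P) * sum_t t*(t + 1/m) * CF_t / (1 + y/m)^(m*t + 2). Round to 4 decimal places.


Answer: Convexity = 5.0613

Derivation:
Coupon per period c = face * coupon_rate / m = 32.000000
Periods per year m = 1; per-period yield y/m = 0.077000
Number of cashflows N = 2
Cashflows (t years, CF_t, discount factor 1/(1+y/m)^(m*t), PV):
  t = 1.0000: CF_t = 32.000000, DF = 0.928505, PV = 29.712163
  t = 2.0000: CF_t = 1032.000000, DF = 0.862122, PV = 889.709629
Price P = sum_t PV_t = 919.421792
Convexity numerator sum_t t*(t + 1/m) * CF_t / (1+y/m)^(m*t + 2):
  t = 1.0000: term = 51.231004
  t = 2.0000: term = 4602.228044
Convexity = (1/P) * sum = 4653.459048 / 919.421792 = 5.061289


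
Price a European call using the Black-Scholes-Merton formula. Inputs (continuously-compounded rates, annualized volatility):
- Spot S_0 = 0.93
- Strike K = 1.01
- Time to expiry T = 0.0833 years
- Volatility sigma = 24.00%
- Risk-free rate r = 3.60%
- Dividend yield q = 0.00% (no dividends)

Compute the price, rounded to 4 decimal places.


Answer: Price = 0.0042

Derivation:
d1 = (ln(S/K) + (r - q + 0.5*sigma^2) * T) / (sigma * sqrt(T)) = -1.11339997
d2 = d1 - sigma * sqrt(T) = -1.18266815
exp(-rT) = 0.99700569; exp(-qT) = 1.00000000
C = S_0 * exp(-qT) * N(d1) - K * exp(-rT) * N(d2)
N(d1) = 0.13276834; N(d2) = 0.11847035
C = 0.9300 * 1.00000000 * 0.13276834 - 1.0100 * 0.99700569 * 0.11847035 = 0.0042


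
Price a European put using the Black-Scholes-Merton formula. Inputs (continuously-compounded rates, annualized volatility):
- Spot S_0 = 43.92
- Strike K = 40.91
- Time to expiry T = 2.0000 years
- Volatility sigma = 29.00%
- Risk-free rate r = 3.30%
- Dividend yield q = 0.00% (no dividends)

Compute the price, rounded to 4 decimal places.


Answer: Price = 4.2310

Derivation:
d1 = (ln(S/K) + (r - q + 0.5*sigma^2) * T) / (sigma * sqrt(T)) = 0.53909642
d2 = d1 - sigma * sqrt(T) = 0.12897449
exp(-rT) = 0.93613086; exp(-qT) = 1.00000000
P = K * exp(-rT) * N(-d2) - S_0 * exp(-qT) * N(-d1)
N(-d1) = 0.29491016; N(-d2) = 0.44868892
P = 40.9100 * 0.93613086 * 0.44868892 - 43.9200 * 1.00000000 * 0.29491016 = 4.2310
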